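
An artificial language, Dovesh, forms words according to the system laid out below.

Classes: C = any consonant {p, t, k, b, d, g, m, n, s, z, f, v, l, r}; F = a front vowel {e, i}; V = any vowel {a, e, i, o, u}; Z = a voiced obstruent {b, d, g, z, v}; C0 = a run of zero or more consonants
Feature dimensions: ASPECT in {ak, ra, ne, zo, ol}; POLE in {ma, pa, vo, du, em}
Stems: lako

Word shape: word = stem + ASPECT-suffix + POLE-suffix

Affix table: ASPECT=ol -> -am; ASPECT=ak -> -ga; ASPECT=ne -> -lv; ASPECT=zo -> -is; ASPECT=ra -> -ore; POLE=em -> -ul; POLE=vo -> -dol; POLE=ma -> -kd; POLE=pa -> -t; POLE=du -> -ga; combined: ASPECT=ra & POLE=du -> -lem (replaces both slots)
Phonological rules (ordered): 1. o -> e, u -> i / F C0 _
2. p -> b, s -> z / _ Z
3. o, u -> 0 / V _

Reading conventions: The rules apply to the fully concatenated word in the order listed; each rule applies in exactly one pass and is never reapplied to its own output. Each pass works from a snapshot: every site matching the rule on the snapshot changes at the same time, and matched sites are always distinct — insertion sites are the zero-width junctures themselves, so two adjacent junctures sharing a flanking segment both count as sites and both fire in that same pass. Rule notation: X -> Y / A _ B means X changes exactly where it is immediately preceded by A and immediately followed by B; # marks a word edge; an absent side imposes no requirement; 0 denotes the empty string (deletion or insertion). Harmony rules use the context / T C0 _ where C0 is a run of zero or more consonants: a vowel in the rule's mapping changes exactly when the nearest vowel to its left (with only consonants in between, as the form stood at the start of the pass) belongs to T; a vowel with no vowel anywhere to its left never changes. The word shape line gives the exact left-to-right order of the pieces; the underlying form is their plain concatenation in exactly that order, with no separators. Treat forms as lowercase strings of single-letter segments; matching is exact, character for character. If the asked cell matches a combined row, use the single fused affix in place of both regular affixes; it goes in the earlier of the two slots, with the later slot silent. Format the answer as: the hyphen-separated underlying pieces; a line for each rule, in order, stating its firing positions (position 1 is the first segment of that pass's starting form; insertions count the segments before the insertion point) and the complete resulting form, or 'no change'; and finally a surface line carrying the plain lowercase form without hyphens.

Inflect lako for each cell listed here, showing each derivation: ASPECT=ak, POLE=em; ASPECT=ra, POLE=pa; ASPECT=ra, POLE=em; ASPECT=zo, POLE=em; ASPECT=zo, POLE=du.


cell ASPECT=ak, POLE=em:
underlying: lako-ga-ul
1. o -> e, u -> i / F C0 _: no change
2. p -> b, s -> z / _ Z: no change
3. o, u -> 0 / V _: fires at position(s) 7: lakogal
surface: lakogal

cell ASPECT=ra, POLE=pa:
underlying: lako-ore-t
1. o -> e, u -> i / F C0 _: no change
2. p -> b, s -> z / _ Z: no change
3. o, u -> 0 / V _: fires at position(s) 5: lakoret
surface: lakoret

cell ASPECT=ra, POLE=em:
underlying: lako-ore-ul
1. o -> e, u -> i / F C0 _: fires at position(s) 8: lakooreil
2. p -> b, s -> z / _ Z: no change
3. o, u -> 0 / V _: fires at position(s) 5: lakoreil
surface: lakoreil

cell ASPECT=zo, POLE=em:
underlying: lako-is-ul
1. o -> e, u -> i / F C0 _: fires at position(s) 7: lakoisil
2. p -> b, s -> z / _ Z: no change
3. o, u -> 0 / V _: no change
surface: lakoisil

cell ASPECT=zo, POLE=du:
underlying: lako-is-ga
1. o -> e, u -> i / F C0 _: no change
2. p -> b, s -> z / _ Z: fires at position(s) 6: lakoizga
3. o, u -> 0 / V _: no change
surface: lakoizga


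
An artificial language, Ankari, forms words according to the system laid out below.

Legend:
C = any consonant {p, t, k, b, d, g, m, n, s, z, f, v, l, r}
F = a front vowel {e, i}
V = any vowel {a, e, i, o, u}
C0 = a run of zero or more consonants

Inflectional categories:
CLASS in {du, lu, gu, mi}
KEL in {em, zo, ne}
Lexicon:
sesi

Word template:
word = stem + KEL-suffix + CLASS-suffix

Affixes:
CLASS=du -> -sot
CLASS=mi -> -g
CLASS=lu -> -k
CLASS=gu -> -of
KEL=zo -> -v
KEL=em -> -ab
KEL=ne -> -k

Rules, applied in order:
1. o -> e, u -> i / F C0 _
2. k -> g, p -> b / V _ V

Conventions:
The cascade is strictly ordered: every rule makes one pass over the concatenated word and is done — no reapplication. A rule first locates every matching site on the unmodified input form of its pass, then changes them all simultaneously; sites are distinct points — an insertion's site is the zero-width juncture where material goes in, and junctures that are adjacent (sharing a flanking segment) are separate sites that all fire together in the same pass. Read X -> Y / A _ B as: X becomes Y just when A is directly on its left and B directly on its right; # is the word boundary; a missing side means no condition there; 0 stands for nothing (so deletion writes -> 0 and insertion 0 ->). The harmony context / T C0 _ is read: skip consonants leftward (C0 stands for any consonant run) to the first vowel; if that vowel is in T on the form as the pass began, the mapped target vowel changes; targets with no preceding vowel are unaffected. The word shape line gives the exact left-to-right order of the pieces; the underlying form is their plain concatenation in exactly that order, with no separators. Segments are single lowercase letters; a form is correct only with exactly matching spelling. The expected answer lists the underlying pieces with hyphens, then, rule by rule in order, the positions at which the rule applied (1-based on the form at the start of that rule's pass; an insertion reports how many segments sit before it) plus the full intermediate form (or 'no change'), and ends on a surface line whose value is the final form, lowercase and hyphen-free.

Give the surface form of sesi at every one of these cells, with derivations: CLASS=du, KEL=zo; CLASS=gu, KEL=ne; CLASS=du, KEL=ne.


cell CLASS=du, KEL=zo:
underlying: sesi-v-sot
1. o -> e, u -> i / F C0 _: fires at position(s) 7: sesivset
2. k -> g, p -> b / V _ V: no change
surface: sesivset

cell CLASS=gu, KEL=ne:
underlying: sesi-k-of
1. o -> e, u -> i / F C0 _: fires at position(s) 6: sesikef
2. k -> g, p -> b / V _ V: fires at position(s) 5: sesigef
surface: sesigef

cell CLASS=du, KEL=ne:
underlying: sesi-k-sot
1. o -> e, u -> i / F C0 _: fires at position(s) 7: sesikset
2. k -> g, p -> b / V _ V: no change
surface: sesikset


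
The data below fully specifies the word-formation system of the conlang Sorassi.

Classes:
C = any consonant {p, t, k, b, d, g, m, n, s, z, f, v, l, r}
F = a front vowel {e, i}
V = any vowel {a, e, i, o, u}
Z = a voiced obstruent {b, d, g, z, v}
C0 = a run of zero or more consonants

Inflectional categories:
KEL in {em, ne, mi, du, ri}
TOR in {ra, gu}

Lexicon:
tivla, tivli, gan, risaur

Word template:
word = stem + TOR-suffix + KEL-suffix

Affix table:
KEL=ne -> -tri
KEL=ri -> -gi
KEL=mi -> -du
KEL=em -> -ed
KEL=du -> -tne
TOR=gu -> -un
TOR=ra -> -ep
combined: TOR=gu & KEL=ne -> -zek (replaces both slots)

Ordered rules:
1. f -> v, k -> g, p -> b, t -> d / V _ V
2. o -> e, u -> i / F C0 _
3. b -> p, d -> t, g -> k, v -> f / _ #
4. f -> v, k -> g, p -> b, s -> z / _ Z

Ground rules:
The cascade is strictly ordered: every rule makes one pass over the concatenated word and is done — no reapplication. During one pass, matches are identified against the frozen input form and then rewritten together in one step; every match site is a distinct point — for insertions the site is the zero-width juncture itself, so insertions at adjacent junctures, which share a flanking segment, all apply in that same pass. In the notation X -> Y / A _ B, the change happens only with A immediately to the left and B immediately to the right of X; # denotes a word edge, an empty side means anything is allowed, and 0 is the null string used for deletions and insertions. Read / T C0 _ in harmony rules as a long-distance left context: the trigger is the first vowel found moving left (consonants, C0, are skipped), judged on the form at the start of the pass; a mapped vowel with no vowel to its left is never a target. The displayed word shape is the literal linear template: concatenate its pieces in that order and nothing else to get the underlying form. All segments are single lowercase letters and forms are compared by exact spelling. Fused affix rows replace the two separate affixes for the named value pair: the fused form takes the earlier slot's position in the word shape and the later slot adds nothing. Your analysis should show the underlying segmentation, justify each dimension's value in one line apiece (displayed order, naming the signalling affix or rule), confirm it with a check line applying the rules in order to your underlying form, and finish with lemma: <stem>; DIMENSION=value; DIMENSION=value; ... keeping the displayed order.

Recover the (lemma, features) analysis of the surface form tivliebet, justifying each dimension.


underlying: tivli-ep-ed
KEL=em - signalled by the affix -ed
TOR=ra - signalled by the affix -ep
check: tivlieped -> tivliebed -> tivliebed -> tivliebet -> tivliebet
lemma: tivli; KEL=em; TOR=ra


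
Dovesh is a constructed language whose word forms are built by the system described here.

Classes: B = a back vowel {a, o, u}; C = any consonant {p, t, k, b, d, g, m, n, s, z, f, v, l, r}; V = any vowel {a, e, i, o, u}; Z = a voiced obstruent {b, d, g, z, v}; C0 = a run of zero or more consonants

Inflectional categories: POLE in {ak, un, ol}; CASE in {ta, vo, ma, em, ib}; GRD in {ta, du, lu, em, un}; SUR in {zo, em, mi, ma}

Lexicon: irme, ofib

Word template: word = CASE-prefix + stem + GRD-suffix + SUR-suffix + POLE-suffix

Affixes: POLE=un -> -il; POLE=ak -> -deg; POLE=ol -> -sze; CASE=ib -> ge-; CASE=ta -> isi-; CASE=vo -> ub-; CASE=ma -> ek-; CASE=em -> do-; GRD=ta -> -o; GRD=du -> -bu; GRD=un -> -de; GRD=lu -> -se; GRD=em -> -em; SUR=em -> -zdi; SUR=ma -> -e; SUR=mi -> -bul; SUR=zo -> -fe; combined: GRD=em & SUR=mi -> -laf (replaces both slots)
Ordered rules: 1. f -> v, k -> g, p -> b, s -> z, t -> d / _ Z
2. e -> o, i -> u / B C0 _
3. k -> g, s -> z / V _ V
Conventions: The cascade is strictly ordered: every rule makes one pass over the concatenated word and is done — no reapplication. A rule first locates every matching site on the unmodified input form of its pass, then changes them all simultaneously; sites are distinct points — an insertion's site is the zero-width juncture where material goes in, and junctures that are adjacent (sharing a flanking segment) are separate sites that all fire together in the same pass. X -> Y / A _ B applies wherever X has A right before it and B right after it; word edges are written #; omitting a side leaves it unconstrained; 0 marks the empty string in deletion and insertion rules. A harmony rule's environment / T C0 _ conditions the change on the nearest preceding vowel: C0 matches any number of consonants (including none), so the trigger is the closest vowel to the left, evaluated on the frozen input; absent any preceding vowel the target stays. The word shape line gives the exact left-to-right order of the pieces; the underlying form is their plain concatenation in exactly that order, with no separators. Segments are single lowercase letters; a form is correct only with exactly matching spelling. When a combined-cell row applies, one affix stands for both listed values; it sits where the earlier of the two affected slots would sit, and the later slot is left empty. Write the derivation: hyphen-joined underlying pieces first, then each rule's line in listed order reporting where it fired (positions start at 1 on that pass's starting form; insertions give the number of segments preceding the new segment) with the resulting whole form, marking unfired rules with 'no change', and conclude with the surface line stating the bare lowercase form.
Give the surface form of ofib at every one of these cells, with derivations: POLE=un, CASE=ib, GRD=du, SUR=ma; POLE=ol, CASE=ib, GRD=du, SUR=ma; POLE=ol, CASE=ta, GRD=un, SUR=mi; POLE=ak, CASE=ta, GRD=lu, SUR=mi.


cell POLE=un, CASE=ib, GRD=du, SUR=ma:
underlying: ge-ofib-bu-e-il
1. f -> v, k -> g, p -> b, s -> z, t -> d / _ Z: no change
2. e -> o, i -> u / B C0 _: fires at position(s) 5, 9: geofubbuoil
3. k -> g, s -> z / V _ V: no change
surface: geofubbuoil

cell POLE=ol, CASE=ib, GRD=du, SUR=ma:
underlying: ge-ofib-bu-e-sze
1. f -> v, k -> g, p -> b, s -> z, t -> d / _ Z: fires at position(s) 10: geofibbuezze
2. e -> o, i -> u / B C0 _: fires at position(s) 5, 9: geofubbuozze
3. k -> g, s -> z / V _ V: no change
surface: geofubbuozze

cell POLE=ol, CASE=ta, GRD=un, SUR=mi:
underlying: isi-ofib-de-bul-sze
1. f -> v, k -> g, p -> b, s -> z, t -> d / _ Z: fires at position(s) 13: isiofibdebulzze
2. e -> o, i -> u / B C0 _: fires at position(s) 6, 15: isiofubdebulzzo
3. k -> g, s -> z / V _ V: fires at position(s) 2: iziofubdebulzzo
surface: iziofubdebulzzo

cell POLE=ak, CASE=ta, GRD=lu, SUR=mi:
underlying: isi-ofib-se-bul-deg
1. f -> v, k -> g, p -> b, s -> z, t -> d / _ Z: no change
2. e -> o, i -> u / B C0 _: fires at position(s) 6, 14: isiofubsebuldog
3. k -> g, s -> z / V _ V: fires at position(s) 2: iziofubsebuldog
surface: iziofubsebuldog


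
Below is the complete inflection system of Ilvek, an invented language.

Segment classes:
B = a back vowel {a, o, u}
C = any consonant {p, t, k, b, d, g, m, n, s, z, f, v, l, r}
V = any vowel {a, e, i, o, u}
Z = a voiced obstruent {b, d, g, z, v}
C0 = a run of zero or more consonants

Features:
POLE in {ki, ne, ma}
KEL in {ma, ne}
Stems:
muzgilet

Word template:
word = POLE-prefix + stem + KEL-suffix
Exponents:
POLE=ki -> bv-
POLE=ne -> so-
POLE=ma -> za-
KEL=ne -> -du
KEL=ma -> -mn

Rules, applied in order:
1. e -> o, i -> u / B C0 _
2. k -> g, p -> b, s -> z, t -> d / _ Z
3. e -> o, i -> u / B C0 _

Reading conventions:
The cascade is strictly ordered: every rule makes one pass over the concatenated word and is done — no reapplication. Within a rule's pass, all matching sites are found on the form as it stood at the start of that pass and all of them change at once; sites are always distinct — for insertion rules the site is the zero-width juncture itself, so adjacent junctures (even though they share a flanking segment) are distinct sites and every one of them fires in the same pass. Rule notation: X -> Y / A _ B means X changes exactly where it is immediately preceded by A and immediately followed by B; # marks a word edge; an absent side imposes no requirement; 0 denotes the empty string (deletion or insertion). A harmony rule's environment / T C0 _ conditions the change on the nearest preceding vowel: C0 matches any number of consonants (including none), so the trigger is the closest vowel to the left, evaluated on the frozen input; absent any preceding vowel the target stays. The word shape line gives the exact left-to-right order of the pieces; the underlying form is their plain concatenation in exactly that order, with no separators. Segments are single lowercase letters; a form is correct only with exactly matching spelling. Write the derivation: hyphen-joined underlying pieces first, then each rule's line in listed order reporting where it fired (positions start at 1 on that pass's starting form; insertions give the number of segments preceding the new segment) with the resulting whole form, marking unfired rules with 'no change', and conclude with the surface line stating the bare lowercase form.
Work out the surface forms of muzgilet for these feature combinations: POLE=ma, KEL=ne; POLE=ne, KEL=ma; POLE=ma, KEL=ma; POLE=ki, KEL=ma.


cell POLE=ma, KEL=ne:
underlying: za-muzgilet-du
1. e -> o, i -> u / B C0 _: fires at position(s) 7: zamuzguletdu
2. k -> g, p -> b, s -> z, t -> d / _ Z: fires at position(s) 10: zamuzguleddu
3. e -> o, i -> u / B C0 _: fires at position(s) 9: zamuzguloddu
surface: zamuzguloddu

cell POLE=ne, KEL=ma:
underlying: so-muzgilet-mn
1. e -> o, i -> u / B C0 _: fires at position(s) 7: somuzguletmn
2. k -> g, p -> b, s -> z, t -> d / _ Z: no change
3. e -> o, i -> u / B C0 _: fires at position(s) 9: somuzgulotmn
surface: somuzgulotmn

cell POLE=ma, KEL=ma:
underlying: za-muzgilet-mn
1. e -> o, i -> u / B C0 _: fires at position(s) 7: zamuzguletmn
2. k -> g, p -> b, s -> z, t -> d / _ Z: no change
3. e -> o, i -> u / B C0 _: fires at position(s) 9: zamuzgulotmn
surface: zamuzgulotmn

cell POLE=ki, KEL=ma:
underlying: bv-muzgilet-mn
1. e -> o, i -> u / B C0 _: fires at position(s) 7: bvmuzguletmn
2. k -> g, p -> b, s -> z, t -> d / _ Z: no change
3. e -> o, i -> u / B C0 _: fires at position(s) 9: bvmuzgulotmn
surface: bvmuzgulotmn


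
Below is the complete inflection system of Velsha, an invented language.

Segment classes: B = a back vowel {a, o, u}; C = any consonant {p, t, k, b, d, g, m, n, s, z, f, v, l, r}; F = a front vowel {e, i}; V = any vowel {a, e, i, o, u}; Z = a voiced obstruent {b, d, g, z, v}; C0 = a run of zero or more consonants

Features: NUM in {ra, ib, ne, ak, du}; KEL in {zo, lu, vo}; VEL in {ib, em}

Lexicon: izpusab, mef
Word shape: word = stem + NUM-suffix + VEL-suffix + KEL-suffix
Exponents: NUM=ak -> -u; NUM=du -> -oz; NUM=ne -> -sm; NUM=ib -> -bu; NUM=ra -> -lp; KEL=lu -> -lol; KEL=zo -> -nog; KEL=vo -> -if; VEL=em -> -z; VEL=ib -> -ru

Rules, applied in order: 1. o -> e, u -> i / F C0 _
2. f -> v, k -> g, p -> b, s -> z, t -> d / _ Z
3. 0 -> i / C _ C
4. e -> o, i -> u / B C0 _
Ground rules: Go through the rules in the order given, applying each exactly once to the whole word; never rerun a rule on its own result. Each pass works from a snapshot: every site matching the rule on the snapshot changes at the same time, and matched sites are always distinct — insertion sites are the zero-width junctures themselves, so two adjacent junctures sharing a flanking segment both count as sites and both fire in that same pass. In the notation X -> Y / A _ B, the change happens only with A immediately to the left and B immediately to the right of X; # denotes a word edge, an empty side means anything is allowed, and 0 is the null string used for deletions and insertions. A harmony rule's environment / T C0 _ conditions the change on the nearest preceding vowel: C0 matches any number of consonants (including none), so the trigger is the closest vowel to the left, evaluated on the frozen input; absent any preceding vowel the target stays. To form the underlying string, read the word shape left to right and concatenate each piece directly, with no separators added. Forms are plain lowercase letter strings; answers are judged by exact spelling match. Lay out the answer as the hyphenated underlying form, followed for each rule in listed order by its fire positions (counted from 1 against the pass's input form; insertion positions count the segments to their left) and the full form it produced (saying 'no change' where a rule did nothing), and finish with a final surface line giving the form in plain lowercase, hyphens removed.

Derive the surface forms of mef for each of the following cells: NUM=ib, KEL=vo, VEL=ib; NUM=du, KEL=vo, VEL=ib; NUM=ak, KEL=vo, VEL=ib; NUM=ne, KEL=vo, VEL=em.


cell NUM=ib, KEL=vo, VEL=ib:
underlying: mef-bu-ru-if
1. o -> e, u -> i / F C0 _: fires at position(s) 5: mefbiruif
2. f -> v, k -> g, p -> b, s -> z, t -> d / _ Z: fires at position(s) 3: mevbiruif
3. 0 -> i / C _ C: inserts after position(s) 3: mevibiruif
4. e -> o, i -> u / B C0 _: fires at position(s) 9: mevibiruuf
surface: mevibiruuf

cell NUM=du, KEL=vo, VEL=ib:
underlying: mef-oz-ru-if
1. o -> e, u -> i / F C0 _: fires at position(s) 4: mefezruif
2. f -> v, k -> g, p -> b, s -> z, t -> d / _ Z: no change
3. 0 -> i / C _ C: inserts after position(s) 5: mefeziruif
4. e -> o, i -> u / B C0 _: fires at position(s) 9: mefeziruuf
surface: mefeziruuf

cell NUM=ak, KEL=vo, VEL=ib:
underlying: mef-u-ru-if
1. o -> e, u -> i / F C0 _: fires at position(s) 4: mefiruif
2. f -> v, k -> g, p -> b, s -> z, t -> d / _ Z: no change
3. 0 -> i / C _ C: no change
4. e -> o, i -> u / B C0 _: fires at position(s) 7: mefiruuf
surface: mefiruuf

cell NUM=ne, KEL=vo, VEL=em:
underlying: mef-sm-z-if
1. o -> e, u -> i / F C0 _: no change
2. f -> v, k -> g, p -> b, s -> z, t -> d / _ Z: no change
3. 0 -> i / C _ C: inserts after position(s) 3, 4, 5: mefisimizif
4. e -> o, i -> u / B C0 _: no change
surface: mefisimizif


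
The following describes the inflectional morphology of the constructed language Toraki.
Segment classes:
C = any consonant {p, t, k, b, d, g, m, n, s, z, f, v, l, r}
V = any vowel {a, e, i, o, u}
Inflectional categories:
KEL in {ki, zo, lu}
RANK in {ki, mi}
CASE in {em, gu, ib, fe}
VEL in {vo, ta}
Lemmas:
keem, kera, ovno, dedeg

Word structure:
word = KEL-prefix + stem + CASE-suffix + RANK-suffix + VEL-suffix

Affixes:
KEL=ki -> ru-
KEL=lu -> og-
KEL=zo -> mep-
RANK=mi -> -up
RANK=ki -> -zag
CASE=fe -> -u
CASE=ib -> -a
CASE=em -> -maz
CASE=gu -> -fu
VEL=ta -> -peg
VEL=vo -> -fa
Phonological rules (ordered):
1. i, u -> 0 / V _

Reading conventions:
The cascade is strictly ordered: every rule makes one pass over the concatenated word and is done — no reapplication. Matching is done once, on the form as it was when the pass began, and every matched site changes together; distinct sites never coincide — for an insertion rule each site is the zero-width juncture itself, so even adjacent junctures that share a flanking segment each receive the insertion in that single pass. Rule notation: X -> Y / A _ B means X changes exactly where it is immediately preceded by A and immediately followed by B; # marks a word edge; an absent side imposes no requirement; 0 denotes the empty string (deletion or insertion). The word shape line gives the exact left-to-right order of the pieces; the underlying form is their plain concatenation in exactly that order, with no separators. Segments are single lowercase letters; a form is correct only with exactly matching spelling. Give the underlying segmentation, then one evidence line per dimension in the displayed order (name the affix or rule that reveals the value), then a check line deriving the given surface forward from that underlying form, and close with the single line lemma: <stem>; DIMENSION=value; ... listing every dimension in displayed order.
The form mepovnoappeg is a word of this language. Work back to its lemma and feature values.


underlying: mep-ovno-a-up-peg
KEL=zo - signalled by the affix mep-
RANK=mi - signalled by the affix -up
CASE=ib - signalled by the affix -a
VEL=ta - signalled by the affix -peg
check: mepovnoauppeg -> mepovnoappeg
lemma: ovno; KEL=zo; RANK=mi; CASE=ib; VEL=ta


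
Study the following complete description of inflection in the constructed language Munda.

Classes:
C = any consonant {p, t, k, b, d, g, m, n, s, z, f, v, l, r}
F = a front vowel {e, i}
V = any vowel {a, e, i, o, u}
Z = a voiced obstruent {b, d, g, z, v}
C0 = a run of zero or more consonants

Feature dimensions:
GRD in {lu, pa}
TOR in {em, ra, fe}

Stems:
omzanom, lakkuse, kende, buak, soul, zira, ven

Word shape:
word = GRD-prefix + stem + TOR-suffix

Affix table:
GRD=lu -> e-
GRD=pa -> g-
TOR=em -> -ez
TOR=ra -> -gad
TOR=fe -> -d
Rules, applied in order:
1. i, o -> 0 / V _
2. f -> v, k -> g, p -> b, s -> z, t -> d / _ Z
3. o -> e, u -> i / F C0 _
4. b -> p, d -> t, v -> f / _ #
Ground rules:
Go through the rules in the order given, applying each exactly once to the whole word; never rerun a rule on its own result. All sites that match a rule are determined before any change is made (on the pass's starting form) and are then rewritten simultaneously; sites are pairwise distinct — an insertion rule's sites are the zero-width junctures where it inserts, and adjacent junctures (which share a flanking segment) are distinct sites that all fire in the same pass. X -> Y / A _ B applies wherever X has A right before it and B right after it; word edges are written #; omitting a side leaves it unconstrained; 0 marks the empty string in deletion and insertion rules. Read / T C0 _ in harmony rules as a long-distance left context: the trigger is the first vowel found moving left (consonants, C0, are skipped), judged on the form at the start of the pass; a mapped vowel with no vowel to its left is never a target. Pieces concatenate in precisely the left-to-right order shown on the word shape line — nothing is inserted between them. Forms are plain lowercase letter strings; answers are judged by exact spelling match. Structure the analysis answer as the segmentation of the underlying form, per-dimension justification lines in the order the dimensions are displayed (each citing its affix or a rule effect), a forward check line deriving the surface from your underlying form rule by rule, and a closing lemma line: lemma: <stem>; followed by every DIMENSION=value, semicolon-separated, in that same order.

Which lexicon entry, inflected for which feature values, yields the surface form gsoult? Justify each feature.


underlying: g-soul-d
GRD=pa - signalled by the affix g-
TOR=fe - signalled by the affix -d
check: gsould -> gsould -> gsould -> gsould -> gsoult
lemma: soul; GRD=pa; TOR=fe


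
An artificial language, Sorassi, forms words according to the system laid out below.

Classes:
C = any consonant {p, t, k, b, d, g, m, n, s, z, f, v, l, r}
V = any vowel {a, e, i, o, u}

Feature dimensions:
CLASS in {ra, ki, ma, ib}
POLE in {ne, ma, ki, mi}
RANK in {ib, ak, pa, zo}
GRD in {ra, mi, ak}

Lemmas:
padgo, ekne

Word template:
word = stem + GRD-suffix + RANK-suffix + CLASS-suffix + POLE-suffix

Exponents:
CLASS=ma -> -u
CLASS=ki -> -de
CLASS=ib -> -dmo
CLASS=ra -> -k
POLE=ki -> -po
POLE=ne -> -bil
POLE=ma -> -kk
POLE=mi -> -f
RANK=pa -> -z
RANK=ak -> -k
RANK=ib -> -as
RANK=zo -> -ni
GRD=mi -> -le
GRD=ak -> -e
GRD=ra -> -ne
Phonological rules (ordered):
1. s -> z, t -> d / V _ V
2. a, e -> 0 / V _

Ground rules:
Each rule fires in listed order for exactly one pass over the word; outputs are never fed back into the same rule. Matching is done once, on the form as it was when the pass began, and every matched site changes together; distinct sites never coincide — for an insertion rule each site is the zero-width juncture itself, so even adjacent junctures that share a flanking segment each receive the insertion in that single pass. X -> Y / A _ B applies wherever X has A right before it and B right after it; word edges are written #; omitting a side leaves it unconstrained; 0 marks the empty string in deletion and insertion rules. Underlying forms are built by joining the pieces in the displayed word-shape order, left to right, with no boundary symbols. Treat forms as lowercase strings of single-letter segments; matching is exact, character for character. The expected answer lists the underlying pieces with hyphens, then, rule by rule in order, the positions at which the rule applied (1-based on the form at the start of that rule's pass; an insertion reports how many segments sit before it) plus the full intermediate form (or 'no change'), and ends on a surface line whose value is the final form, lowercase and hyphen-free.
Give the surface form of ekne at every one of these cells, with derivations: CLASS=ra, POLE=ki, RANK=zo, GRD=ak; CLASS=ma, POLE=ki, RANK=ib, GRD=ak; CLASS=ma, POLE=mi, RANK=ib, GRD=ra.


cell CLASS=ra, POLE=ki, RANK=zo, GRD=ak:
underlying: ekne-e-ni-k-po
1. s -> z, t -> d / V _ V: no change
2. a, e -> 0 / V _: fires at position(s) 5: eknenikpo
surface: eknenikpo

cell CLASS=ma, POLE=ki, RANK=ib, GRD=ak:
underlying: ekne-e-as-u-po
1. s -> z, t -> d / V _ V: fires at position(s) 7: ekneeazupo
2. a, e -> 0 / V _: fires at position(s) 5, 6: eknezupo
surface: eknezupo

cell CLASS=ma, POLE=mi, RANK=ib, GRD=ra:
underlying: ekne-ne-as-u-f
1. s -> z, t -> d / V _ V: fires at position(s) 8: ekneneazuf
2. a, e -> 0 / V _: fires at position(s) 7: eknenezuf
surface: eknenezuf


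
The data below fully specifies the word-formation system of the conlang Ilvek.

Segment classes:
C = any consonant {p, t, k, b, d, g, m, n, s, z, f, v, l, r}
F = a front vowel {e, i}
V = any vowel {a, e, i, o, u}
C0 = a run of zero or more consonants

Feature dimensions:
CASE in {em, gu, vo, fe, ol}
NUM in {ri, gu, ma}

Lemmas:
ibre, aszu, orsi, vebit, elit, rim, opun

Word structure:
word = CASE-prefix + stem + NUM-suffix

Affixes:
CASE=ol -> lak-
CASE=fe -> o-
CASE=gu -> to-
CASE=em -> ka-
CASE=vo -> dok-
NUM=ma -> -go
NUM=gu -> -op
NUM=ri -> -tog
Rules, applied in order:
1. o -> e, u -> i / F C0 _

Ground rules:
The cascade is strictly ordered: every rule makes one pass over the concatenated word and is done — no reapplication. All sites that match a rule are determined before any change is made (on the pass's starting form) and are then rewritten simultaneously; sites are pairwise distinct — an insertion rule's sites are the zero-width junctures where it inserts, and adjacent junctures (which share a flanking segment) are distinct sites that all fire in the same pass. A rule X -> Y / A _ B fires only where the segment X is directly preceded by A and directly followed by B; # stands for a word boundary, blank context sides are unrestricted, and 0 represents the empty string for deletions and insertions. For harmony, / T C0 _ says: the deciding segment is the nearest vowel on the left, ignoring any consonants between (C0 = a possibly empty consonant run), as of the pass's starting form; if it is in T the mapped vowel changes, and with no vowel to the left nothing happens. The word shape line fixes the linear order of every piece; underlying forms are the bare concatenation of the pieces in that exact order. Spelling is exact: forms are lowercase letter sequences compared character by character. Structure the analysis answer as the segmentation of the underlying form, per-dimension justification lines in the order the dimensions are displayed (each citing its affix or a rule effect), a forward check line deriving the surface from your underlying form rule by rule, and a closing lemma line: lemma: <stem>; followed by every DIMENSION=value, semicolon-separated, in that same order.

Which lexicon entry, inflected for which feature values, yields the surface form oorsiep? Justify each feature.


underlying: o-orsi-op
CASE=fe - signalled by the affix o-
NUM=gu - signalled by the affix -op
check: oorsiop -> oorsiep
lemma: orsi; CASE=fe; NUM=gu


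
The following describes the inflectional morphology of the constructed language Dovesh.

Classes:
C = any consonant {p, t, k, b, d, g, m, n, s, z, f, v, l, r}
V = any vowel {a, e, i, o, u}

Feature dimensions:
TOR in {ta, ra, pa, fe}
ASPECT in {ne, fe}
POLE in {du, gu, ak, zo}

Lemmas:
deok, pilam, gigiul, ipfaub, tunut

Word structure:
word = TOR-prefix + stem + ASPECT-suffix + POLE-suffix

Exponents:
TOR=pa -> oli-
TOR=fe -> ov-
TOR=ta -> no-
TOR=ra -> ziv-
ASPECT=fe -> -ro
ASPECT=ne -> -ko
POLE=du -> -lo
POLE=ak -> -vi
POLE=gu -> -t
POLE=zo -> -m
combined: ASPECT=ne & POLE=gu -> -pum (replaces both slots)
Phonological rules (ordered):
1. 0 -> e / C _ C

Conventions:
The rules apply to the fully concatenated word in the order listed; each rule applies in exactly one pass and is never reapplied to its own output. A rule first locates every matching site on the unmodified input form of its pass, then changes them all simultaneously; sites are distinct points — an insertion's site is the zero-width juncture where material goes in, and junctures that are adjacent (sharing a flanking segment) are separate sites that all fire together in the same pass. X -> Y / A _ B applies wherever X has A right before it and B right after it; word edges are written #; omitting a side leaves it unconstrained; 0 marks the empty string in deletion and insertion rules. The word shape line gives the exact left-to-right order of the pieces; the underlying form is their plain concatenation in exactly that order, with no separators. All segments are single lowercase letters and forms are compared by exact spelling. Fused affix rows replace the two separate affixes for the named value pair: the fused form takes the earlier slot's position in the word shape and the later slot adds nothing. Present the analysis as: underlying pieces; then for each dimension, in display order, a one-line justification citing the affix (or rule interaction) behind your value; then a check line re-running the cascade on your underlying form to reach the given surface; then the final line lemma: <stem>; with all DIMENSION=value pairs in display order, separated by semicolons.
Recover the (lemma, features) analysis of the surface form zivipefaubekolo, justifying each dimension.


underlying: ziv-ipfaub-ko-lo
TOR=ra - signalled by the affix ziv-
ASPECT=ne - signalled by the affix -ko
POLE=du - signalled by the affix -lo
check: zivipfaubkolo -> zivipefaubekolo
lemma: ipfaub; TOR=ra; ASPECT=ne; POLE=du


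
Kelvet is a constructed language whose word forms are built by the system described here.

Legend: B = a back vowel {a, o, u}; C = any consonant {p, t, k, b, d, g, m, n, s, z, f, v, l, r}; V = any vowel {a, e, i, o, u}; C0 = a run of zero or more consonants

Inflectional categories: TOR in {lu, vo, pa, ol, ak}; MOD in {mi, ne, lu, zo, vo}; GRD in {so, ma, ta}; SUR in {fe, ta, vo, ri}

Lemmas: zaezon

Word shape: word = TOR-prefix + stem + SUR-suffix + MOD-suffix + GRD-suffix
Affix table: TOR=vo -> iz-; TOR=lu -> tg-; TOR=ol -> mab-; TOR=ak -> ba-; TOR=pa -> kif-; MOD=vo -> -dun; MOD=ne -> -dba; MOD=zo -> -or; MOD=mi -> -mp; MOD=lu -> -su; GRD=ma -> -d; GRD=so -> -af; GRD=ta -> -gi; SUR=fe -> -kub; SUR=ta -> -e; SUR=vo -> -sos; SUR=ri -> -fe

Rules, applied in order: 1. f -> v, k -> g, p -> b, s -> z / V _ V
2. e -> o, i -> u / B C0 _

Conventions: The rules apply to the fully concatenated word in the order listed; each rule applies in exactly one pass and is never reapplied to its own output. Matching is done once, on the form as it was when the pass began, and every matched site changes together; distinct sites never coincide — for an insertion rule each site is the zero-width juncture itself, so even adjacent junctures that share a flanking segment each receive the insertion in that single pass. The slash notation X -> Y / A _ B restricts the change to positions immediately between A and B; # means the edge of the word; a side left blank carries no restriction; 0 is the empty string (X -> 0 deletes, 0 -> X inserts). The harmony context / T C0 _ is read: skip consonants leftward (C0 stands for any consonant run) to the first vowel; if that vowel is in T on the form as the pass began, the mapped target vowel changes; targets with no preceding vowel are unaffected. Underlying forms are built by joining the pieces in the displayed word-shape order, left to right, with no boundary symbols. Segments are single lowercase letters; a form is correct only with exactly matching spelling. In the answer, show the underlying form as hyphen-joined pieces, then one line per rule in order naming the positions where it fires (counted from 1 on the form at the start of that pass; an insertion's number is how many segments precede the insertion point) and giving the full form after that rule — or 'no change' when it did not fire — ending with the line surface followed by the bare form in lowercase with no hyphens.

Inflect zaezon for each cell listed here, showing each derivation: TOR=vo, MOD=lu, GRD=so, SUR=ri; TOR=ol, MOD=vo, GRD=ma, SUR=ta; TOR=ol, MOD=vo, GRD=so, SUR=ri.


cell TOR=vo, MOD=lu, GRD=so, SUR=ri:
underlying: iz-zaezon-fe-su-af
1. f -> v, k -> g, p -> b, s -> z / V _ V: fires at position(s) 11: izzaezonfezuaf
2. e -> o, i -> u / B C0 _: fires at position(s) 5, 10: izzaozonfozuaf
surface: izzaozonfozuaf

cell TOR=ol, MOD=vo, GRD=ma, SUR=ta:
underlying: mab-zaezon-e-dun-d
1. f -> v, k -> g, p -> b, s -> z / V _ V: no change
2. e -> o, i -> u / B C0 _: fires at position(s) 6, 10: mabzaozonodund
surface: mabzaozonodund

cell TOR=ol, MOD=vo, GRD=so, SUR=ri:
underlying: mab-zaezon-fe-dun-af
1. f -> v, k -> g, p -> b, s -> z / V _ V: no change
2. e -> o, i -> u / B C0 _: fires at position(s) 6, 11: mabzaozonfodunaf
surface: mabzaozonfodunaf


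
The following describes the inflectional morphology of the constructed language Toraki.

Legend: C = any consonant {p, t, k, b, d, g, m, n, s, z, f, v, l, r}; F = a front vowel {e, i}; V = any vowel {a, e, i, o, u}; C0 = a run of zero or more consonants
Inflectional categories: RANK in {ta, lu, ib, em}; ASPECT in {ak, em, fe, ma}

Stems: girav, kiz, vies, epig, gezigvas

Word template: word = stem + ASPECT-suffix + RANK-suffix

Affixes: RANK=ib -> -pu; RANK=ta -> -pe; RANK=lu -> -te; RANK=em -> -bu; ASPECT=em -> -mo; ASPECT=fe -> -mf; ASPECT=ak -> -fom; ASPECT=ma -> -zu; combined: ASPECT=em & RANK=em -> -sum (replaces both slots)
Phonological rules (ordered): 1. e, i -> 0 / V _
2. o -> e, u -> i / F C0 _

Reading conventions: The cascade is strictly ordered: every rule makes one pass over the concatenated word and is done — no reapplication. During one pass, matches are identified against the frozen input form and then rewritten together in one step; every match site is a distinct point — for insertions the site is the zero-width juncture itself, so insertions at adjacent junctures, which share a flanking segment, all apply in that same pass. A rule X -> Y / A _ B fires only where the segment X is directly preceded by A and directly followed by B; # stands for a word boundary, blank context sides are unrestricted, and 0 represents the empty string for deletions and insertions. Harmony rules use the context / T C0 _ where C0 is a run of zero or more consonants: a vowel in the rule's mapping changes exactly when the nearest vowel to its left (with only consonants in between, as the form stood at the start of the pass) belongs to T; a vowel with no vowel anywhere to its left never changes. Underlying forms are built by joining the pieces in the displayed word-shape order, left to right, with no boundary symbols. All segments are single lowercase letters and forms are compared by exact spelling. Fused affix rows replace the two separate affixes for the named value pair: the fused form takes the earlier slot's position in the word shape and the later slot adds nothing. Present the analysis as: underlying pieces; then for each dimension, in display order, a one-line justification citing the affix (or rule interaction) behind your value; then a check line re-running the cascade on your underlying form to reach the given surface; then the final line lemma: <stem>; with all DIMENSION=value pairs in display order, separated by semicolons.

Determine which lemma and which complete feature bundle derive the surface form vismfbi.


underlying: vies-mf-bu
RANK=em - signalled by the affix -bu
ASPECT=fe - signalled by the affix -mf
check: viesmfbu -> vismfbu -> vismfbi
lemma: vies; RANK=em; ASPECT=fe


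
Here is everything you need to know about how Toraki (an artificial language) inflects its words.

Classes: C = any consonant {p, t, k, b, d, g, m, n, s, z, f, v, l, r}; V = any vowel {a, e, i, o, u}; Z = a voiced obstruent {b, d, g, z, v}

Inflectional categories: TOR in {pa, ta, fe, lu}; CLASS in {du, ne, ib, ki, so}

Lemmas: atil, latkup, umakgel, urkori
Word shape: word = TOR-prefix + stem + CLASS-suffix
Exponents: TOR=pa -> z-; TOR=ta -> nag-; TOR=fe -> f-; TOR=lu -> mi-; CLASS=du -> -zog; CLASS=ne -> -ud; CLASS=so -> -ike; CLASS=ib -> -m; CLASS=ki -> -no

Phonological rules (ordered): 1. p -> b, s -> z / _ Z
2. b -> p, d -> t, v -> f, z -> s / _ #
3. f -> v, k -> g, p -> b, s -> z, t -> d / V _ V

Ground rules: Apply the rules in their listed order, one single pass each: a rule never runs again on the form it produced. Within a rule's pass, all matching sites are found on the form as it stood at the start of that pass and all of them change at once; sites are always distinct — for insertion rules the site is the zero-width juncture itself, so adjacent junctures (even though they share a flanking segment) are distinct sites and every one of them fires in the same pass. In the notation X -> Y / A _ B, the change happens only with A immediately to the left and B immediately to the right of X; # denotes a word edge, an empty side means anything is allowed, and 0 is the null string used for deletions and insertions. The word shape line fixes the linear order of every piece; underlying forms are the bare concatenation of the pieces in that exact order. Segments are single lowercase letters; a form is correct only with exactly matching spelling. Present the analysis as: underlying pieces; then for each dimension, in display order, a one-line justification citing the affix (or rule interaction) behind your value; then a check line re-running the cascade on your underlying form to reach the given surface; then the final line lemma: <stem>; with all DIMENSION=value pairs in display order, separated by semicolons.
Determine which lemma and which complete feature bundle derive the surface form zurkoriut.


underlying: z-urkori-ud
TOR=pa - signalled by the affix z-
CLASS=ne - signalled by the affix -ud
check: zurkoriud -> zurkoriud -> zurkoriut -> zurkoriut
lemma: urkori; TOR=pa; CLASS=ne
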